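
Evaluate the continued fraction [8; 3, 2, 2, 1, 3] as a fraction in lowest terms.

738/89

Using pₖ = aₖpₖ₋₁ + pₖ₋₂ and qₖ = aₖqₖ₋₁ + qₖ₋₂:
  k=0: a=8, p=8, q=1
  k=1: a=3, p=25, q=3
  k=2: a=2, p=58, q=7
  k=3: a=2, p=141, q=17
  k=4: a=1, p=199, q=24
  k=5: a=3, p=738, q=89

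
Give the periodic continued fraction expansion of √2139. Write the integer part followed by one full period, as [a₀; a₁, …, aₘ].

a₀ = ⌊√2139⌋ = 46.
With m₀=0, d₀=1 and mₖ₊₁ = dₖaₖ − mₖ, dₖ₊₁ = (n − mₖ₊₁²)/dₖ, aₖ₊₁ = ⌊(a₀+mₖ₊₁)/dₖ₊₁⌋:
  k=1: m=46, d=23, a=4
  k=2: m=46, d=1, a=92
d=1 and a=2a₀=92 at k=2, so the next step gives (m, d) = (46, 23) again — its k=1 value — and the period has length 2.

[46; 4, 92]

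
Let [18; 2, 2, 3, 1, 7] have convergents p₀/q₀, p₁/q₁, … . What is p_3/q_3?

Using pₖ = aₖpₖ₋₁ + pₖ₋₂, qₖ = aₖqₖ₋₁ + qₖ₋₂ (with p₋₁=1, p₋₂=0, q₋₁=0, q₋₂=1):
  k=0: a=18, p=18, q=1
  k=1: a=2, p=37, q=2
  k=2: a=2, p=92, q=5
  k=3: a=3, p=313, q=17

313/17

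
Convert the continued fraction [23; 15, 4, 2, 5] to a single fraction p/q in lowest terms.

17207/746

Using pₖ = aₖpₖ₋₁ + pₖ₋₂ and qₖ = aₖqₖ₋₁ + qₖ₋₂:
  k=0: a=23, p=23, q=1
  k=1: a=15, p=346, q=15
  k=2: a=4, p=1407, q=61
  k=3: a=2, p=3160, q=137
  k=4: a=5, p=17207, q=746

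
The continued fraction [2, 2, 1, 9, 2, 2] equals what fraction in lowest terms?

354/151

Using pₖ = aₖpₖ₋₁ + pₖ₋₂ and qₖ = aₖqₖ₋₁ + qₖ₋₂:
  k=0: a=2, p=2, q=1
  k=1: a=2, p=5, q=2
  k=2: a=1, p=7, q=3
  k=3: a=9, p=68, q=29
  k=4: a=2, p=143, q=61
  k=5: a=2, p=354, q=151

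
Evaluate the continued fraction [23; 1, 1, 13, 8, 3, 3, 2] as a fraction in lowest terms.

122366/5203

Using pₖ = aₖpₖ₋₁ + pₖ₋₂ and qₖ = aₖqₖ₋₁ + qₖ₋₂:
  k=0: a=23, p=23, q=1
  k=1: a=1, p=24, q=1
  k=2: a=1, p=47, q=2
  k=3: a=13, p=635, q=27
  k=4: a=8, p=5127, q=218
  k=5: a=3, p=16016, q=681
  k=6: a=3, p=53175, q=2261
  k=7: a=2, p=122366, q=5203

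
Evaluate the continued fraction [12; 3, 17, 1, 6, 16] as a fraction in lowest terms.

76022/6167

Using pₖ = aₖpₖ₋₁ + pₖ₋₂ and qₖ = aₖqₖ₋₁ + qₖ₋₂:
  k=0: a=12, p=12, q=1
  k=1: a=3, p=37, q=3
  k=2: a=17, p=641, q=52
  k=3: a=1, p=678, q=55
  k=4: a=6, p=4709, q=382
  k=5: a=16, p=76022, q=6167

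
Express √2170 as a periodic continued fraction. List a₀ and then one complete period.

a₀ = ⌊√2170⌋ = 46.
With m₀=0, d₀=1 and mₖ₊₁ = dₖaₖ − mₖ, dₖ₊₁ = (n − mₖ₊₁²)/dₖ, aₖ₊₁ = ⌊(a₀+mₖ₊₁)/dₖ₊₁⌋:
  k=1: m=46, d=54, a=1
  k=2: m=8, d=39, a=1
  k=3: m=31, d=31, a=2
  k=4: m=31, d=39, a=1
  k=5: m=8, d=54, a=1
  k=6: m=46, d=1, a=92
d=1 and a=2a₀=92 at k=6, so the next step gives (m, d) = (46, 54) again — its k=1 value — and the period has length 6.

[46; 1, 1, 2, 1, 1, 92]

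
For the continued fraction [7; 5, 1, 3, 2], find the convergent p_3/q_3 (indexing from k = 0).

Using pₖ = aₖpₖ₋₁ + pₖ₋₂, qₖ = aₖqₖ₋₁ + qₖ₋₂ (with p₋₁=1, p₋₂=0, q₋₁=0, q₋₂=1):
  k=0: a=7, p=7, q=1
  k=1: a=5, p=36, q=5
  k=2: a=1, p=43, q=6
  k=3: a=3, p=165, q=23

165/23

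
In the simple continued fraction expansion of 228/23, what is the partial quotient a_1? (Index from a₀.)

228 = 9·23 + 21   →  a_0 = 9
23 = 1·21 + 2   →  a_1 = 1

1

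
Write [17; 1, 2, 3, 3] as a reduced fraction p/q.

584/33

Fold from the inside: start with 3/1.
  3 + 1/3 = 10/3
  2 + 3/10 = 23/10
  1 + 10/23 = 33/23
  17 + 23/33 = 584/33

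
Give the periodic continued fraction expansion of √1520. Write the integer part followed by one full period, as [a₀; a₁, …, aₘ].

a₀ = ⌊√1520⌋ = 38.

[38; 1, 76]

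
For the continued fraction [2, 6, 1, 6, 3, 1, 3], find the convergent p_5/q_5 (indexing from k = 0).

Using pₖ = aₖpₖ₋₁ + pₖ₋₂, qₖ = aₖqₖ₋₁ + qₖ₋₂ (with p₋₁=1, p₋₂=0, q₋₁=0, q₋₂=1):
  k=0: a=2, p=2, q=1
  k=1: a=6, p=13, q=6
  k=2: a=1, p=15, q=7
  k=3: a=6, p=103, q=48
  k=4: a=3, p=324, q=151
  k=5: a=1, p=427, q=199

427/199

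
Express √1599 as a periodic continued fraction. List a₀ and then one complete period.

a₀ = ⌊√1599⌋ = 39.
With m₀=0, d₀=1 and mₖ₊₁ = dₖaₖ − mₖ, dₖ₊₁ = (n − mₖ₊₁²)/dₖ, aₖ₊₁ = ⌊(a₀+mₖ₊₁)/dₖ₊₁⌋:
  k=1: m=39, d=78, a=1
  k=2: m=39, d=1, a=78
d=1 and a=2a₀=78 at k=2, so the next step gives (m, d) = (39, 78) again — its k=1 value — and the period has length 2.

[39; 1, 78]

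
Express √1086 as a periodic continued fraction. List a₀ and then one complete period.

[32; 1, 20, 1, 64]

a₀ = ⌊√1086⌋ = 32.
With m₀=0, d₀=1 and mₖ₊₁ = dₖaₖ − mₖ, dₖ₊₁ = (n − mₖ₊₁²)/dₖ, aₖ₊₁ = ⌊(a₀+mₖ₊₁)/dₖ₊₁⌋:
  k=1: m=32, d=62, a=1
  k=2: m=30, d=3, a=20
  k=3: m=30, d=62, a=1
  k=4: m=32, d=1, a=64
d=1 and a=2a₀=64 at k=4, so the next step gives (m, d) = (32, 62) again — its k=1 value — and the period has length 4.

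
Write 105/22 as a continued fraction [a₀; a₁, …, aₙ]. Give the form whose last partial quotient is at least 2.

[4; 1, 3, 2, 2]

105 = 4·22 + 17
22 = 1·17 + 5
17 = 3·5 + 2
5 = 2·2 + 1
2 = 2·1 + 0  (stop)
So 105/22 = [4; 1, 3, 2, 2].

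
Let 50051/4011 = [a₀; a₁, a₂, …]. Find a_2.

11

50051 = 12·4011 + 1919   →  a_0 = 12
4011 = 2·1919 + 173   →  a_1 = 2
1919 = 11·173 + 16   →  a_2 = 11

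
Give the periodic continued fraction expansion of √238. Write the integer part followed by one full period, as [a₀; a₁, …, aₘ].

[15; 2, 2, 1, 14, 1, 2, 2, 30]

a₀ = ⌊√238⌋ = 15.
With m₀=0, d₀=1 and mₖ₊₁ = dₖaₖ − mₖ, dₖ₊₁ = (n − mₖ₊₁²)/dₖ, aₖ₊₁ = ⌊(a₀+mₖ₊₁)/dₖ₊₁⌋:
  k=1: m=15, d=13, a=2
  k=2: m=11, d=9, a=2
  k=3: m=7, d=21, a=1
  k=4: m=14, d=2, a=14
  k=5: m=14, d=21, a=1
  k=6: m=7, d=9, a=2
  k=7: m=11, d=13, a=2
  k=8: m=15, d=1, a=30
d=1 and a=2a₀=30 at k=8, so the next step gives (m, d) = (15, 13) again — its k=1 value — and the period has length 8.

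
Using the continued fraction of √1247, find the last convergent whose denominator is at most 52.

565/16

√1247 = [35; 3, 5, 9, 1, 9, 5, 3, 70, …] (period length 8).
Convergents:
  p_0/q_0 = 35/1
  p_1/q_1 = 106/3
  p_2/q_2 = 565/16
  p_3/q_3 = 5191/147
q_2 = 16 ≤ 52 < 147 = q_3, so the answer is 565/16.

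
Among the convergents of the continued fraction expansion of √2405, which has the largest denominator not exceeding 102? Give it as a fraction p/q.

2403/49

√2405 = [49; 24, 1, 1, 24, 98, …] (period length 5).
Convergents:
  p_0/q_0 = 49/1
  p_1/q_1 = 1177/24
  p_2/q_2 = 1226/25
  p_3/q_3 = 2403/49
  p_4/q_4 = 58898/1201
q_3 = 49 ≤ 102 < 1201 = q_4, so the answer is 2403/49.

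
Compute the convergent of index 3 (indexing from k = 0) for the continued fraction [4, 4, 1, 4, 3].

Using pₖ = aₖpₖ₋₁ + pₖ₋₂, qₖ = aₖqₖ₋₁ + qₖ₋₂ (with p₋₁=1, p₋₂=0, q₋₁=0, q₋₂=1):
  k=0: a=4, p=4, q=1
  k=1: a=4, p=17, q=4
  k=2: a=1, p=21, q=5
  k=3: a=4, p=101, q=24

101/24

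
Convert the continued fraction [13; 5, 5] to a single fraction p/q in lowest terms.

343/26

Fold from the inside: start with 5/1.
  5 + 1/5 = 26/5
  13 + 5/26 = 343/26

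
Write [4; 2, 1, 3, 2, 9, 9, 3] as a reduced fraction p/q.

Using pₖ = aₖpₖ₋₁ + pₖ₋₂ and qₖ = aₖqₖ₋₁ + qₖ₋₂:
  k=0: a=4, p=4, q=1
  k=1: a=2, p=9, q=2
  k=2: a=1, p=13, q=3
  k=3: a=3, p=48, q=11
  k=4: a=2, p=109, q=25
  k=5: a=9, p=1029, q=236
  k=6: a=9, p=9370, q=2149
  k=7: a=3, p=29139, q=6683

29139/6683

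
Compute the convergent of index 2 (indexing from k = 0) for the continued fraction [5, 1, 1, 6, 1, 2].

11/2

Using pₖ = aₖpₖ₋₁ + pₖ₋₂, qₖ = aₖqₖ₋₁ + qₖ₋₂ (with p₋₁=1, p₋₂=0, q₋₁=0, q₋₂=1):
  k=0: a=5, p=5, q=1
  k=1: a=1, p=6, q=1
  k=2: a=1, p=11, q=2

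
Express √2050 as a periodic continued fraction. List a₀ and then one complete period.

[45; 3, 1, 1, 1, 1, 3, 90]

a₀ = ⌊√2050⌋ = 45.
With m₀=0, d₀=1 and mₖ₊₁ = dₖaₖ − mₖ, dₖ₊₁ = (n − mₖ₊₁²)/dₖ, aₖ₊₁ = ⌊(a₀+mₖ₊₁)/dₖ₊₁⌋:
  k=1: m=45, d=25, a=3
  k=2: m=30, d=46, a=1
  k=3: m=16, d=39, a=1
  k=4: m=23, d=39, a=1
  k=5: m=16, d=46, a=1
  k=6: m=30, d=25, a=3
  k=7: m=45, d=1, a=90
d=1 and a=2a₀=90 at k=7, so the next step gives (m, d) = (45, 25) again — its k=1 value — and the period has length 7.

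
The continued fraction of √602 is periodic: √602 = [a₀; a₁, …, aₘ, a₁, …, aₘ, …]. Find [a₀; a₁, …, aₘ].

a₀ = ⌊√602⌋ = 24.

[24; 1, 1, 6, 1, 1, 48]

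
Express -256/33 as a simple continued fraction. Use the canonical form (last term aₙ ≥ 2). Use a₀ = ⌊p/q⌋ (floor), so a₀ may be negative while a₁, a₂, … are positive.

-256 = -8*33 + 8
33 = 4*8 + 1
8 = 8*1 + 0  (stop)
So -256/33 = [-8; 4, 8].

[-8; 4, 8]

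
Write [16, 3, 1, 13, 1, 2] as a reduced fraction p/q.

Using pₖ = aₖpₖ₋₁ + pₖ₋₂ and qₖ = aₖqₖ₋₁ + qₖ₋₂:
  k=0: a=16, p=16, q=1
  k=1: a=3, p=49, q=3
  k=2: a=1, p=65, q=4
  k=3: a=13, p=894, q=55
  k=4: a=1, p=959, q=59
  k=5: a=2, p=2812, q=173

2812/173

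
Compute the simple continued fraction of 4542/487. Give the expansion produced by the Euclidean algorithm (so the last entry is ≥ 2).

4542 = 9×487 + 159
487 = 3×159 + 10
159 = 15×10 + 9
10 = 1×9 + 1
9 = 9×1 + 0  (stop)
So 4542/487 = [9; 3, 15, 1, 9].

[9; 3, 15, 1, 9]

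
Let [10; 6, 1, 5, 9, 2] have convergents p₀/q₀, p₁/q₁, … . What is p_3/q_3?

416/41

Using pₖ = aₖpₖ₋₁ + pₖ₋₂, qₖ = aₖqₖ₋₁ + qₖ₋₂ (with p₋₁=1, p₋₂=0, q₋₁=0, q₋₂=1):
  k=0: a=10, p=10, q=1
  k=1: a=6, p=61, q=6
  k=2: a=1, p=71, q=7
  k=3: a=5, p=416, q=41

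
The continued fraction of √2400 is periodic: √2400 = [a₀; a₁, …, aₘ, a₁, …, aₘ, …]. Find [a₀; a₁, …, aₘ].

[48; 1, 96]

a₀ = ⌊√2400⌋ = 48.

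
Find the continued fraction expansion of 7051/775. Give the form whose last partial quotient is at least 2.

7051 = 9×775 + 76
775 = 10×76 + 15
76 = 5×15 + 1
15 = 15×1 + 0  (stop)
So 7051/775 = [9; 10, 5, 15].

[9; 10, 5, 15]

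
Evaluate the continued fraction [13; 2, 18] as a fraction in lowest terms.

499/37

Fold from the inside: start with 18/1.
  2 + 1/18 = 37/18
  13 + 18/37 = 499/37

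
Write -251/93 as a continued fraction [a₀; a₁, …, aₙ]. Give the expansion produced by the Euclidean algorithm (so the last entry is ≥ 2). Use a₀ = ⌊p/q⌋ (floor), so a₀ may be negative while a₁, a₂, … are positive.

[-3; 3, 3, 9]

-251 = -3×93 + 28
93 = 3×28 + 9
28 = 3×9 + 1
9 = 9×1 + 0  (stop)
So -251/93 = [-3; 3, 3, 9].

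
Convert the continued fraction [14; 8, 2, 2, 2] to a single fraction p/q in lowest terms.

1426/101

Fold from the inside: start with 2/1.
  2 + 1/2 = 5/2
  2 + 2/5 = 12/5
  8 + 5/12 = 101/12
  14 + 12/101 = 1426/101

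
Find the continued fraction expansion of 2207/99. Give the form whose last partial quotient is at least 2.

2207 = 22·99 + 29
99 = 3·29 + 12
29 = 2·12 + 5
12 = 2·5 + 2
5 = 2·2 + 1
2 = 2·1 + 0  (stop)
So 2207/99 = [22; 3, 2, 2, 2, 2].

[22; 3, 2, 2, 2, 2]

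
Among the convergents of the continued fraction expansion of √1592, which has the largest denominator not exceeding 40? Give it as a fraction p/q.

399/10

√1592 = [39; 1, 8, 1, 78, …] (period length 4).
Convergents:
  p_0/q_0 = 39/1
  p_1/q_1 = 40/1
  p_2/q_2 = 359/9
  p_3/q_3 = 399/10
  p_4/q_4 = 31481/789
q_3 = 10 ≤ 40 < 789 = q_4, so the answer is 399/10.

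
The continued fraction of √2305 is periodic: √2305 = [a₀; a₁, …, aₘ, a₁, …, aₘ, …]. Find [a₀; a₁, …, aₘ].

[48; 96]

a₀ = ⌊√2305⌋ = 48.
With m₀=0, d₀=1 and mₖ₊₁ = dₖaₖ − mₖ, dₖ₊₁ = (n − mₖ₊₁²)/dₖ, aₖ₊₁ = ⌊(a₀+mₖ₊₁)/dₖ₊₁⌋:
  k=1: m=48, d=1, a=96
d=1 and a=2a₀=96 at k=1, so the next step gives (m, d) = (48, 1) again — its k=1 value — and the period has length 1.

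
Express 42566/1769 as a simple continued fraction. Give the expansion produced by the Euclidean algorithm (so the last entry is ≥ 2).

42566 = 24*1769 + 110
1769 = 16*110 + 9
110 = 12*9 + 2
9 = 4*2 + 1
2 = 2*1 + 0  (stop)
So 42566/1769 = [24; 16, 12, 4, 2].

[24; 16, 12, 4, 2]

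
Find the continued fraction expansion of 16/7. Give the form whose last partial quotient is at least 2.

[2; 3, 2]

16 = 2·7 + 2
7 = 3·2 + 1
2 = 2·1 + 0  (stop)
So 16/7 = [2; 3, 2].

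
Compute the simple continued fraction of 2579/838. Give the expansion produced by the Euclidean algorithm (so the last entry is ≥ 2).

2579 = 3·838 + 65
838 = 12·65 + 58
65 = 1·58 + 7
58 = 8·7 + 2
7 = 3·2 + 1
2 = 2·1 + 0  (stop)
So 2579/838 = [3; 12, 1, 8, 3, 2].

[3; 12, 1, 8, 3, 2]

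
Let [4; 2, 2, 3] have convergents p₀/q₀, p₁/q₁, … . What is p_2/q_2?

Using pₖ = aₖpₖ₋₁ + pₖ₋₂, qₖ = aₖqₖ₋₁ + qₖ₋₂ (with p₋₁=1, p₋₂=0, q₋₁=0, q₋₂=1):
  k=0: a=4, p=4, q=1
  k=1: a=2, p=9, q=2
  k=2: a=2, p=22, q=5

22/5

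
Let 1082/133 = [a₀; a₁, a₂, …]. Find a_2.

1082 = 8·133 + 18   →  a_0 = 8
133 = 7·18 + 7   →  a_1 = 7
18 = 2·7 + 4   →  a_2 = 2

2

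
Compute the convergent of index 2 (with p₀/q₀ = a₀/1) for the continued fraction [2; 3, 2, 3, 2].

16/7

Using pₖ = aₖpₖ₋₁ + pₖ₋₂, qₖ = aₖqₖ₋₁ + qₖ₋₂ (with p₋₁=1, p₋₂=0, q₋₁=0, q₋₂=1):
  k=0: a=2, p=2, q=1
  k=1: a=3, p=7, q=3
  k=2: a=2, p=16, q=7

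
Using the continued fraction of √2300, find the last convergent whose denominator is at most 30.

√2300 = [47; 1, 22, 1, 94, …] (period length 4).
Convergents:
  p_0/q_0 = 47/1
  p_1/q_1 = 48/1
  p_2/q_2 = 1103/23
  p_3/q_3 = 1151/24
  p_4/q_4 = 109297/2279
q_3 = 24 ≤ 30 < 2279 = q_4, so the answer is 1151/24.

1151/24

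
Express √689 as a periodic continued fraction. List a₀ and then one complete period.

[26; 4, 52]

a₀ = ⌊√689⌋ = 26.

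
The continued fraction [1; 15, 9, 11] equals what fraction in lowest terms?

Fold from the inside: start with 11/1.
  9 + 1/11 = 100/11
  15 + 11/100 = 1511/100
  1 + 100/1511 = 1611/1511

1611/1511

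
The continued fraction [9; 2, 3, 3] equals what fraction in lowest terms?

Fold from the inside: start with 3/1.
  3 + 1/3 = 10/3
  2 + 3/10 = 23/10
  9 + 10/23 = 217/23

217/23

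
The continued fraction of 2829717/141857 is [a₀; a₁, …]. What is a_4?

2829717 = 19·141857 + 134434   →  a_0 = 19
141857 = 1·134434 + 7423   →  a_1 = 1
134434 = 18·7423 + 820   →  a_2 = 18
7423 = 9·820 + 43   →  a_3 = 9
820 = 19·43 + 3   →  a_4 = 19

19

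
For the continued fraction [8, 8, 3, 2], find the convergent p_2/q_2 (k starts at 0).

Using pₖ = aₖpₖ₋₁ + pₖ₋₂, qₖ = aₖqₖ₋₁ + qₖ₋₂ (with p₋₁=1, p₋₂=0, q₋₁=0, q₋₂=1):
  k=0: a=8, p=8, q=1
  k=1: a=8, p=65, q=8
  k=2: a=3, p=203, q=25

203/25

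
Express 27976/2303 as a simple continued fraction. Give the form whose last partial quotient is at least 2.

27976 = 12×2303 + 340
2303 = 6×340 + 263
340 = 1×263 + 77
263 = 3×77 + 32
77 = 2×32 + 13
32 = 2×13 + 6
13 = 2×6 + 1
6 = 6×1 + 0  (stop)
So 27976/2303 = [12; 6, 1, 3, 2, 2, 2, 6].

[12; 6, 1, 3, 2, 2, 2, 6]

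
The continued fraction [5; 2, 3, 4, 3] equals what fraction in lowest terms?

Fold from the inside: start with 3/1.
  4 + 1/3 = 13/3
  3 + 3/13 = 42/13
  2 + 13/42 = 97/42
  5 + 42/97 = 527/97

527/97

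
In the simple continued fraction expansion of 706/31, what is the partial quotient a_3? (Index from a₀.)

706 = 22·31 + 24   →  a_0 = 22
31 = 1·24 + 7   →  a_1 = 1
24 = 3·7 + 3   →  a_2 = 3
7 = 2·3 + 1   →  a_3 = 2

2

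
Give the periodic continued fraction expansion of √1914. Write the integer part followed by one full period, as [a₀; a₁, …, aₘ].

a₀ = ⌊√1914⌋ = 43.
With m₀=0, d₀=1 and mₖ₊₁ = dₖaₖ − mₖ, dₖ₊₁ = (n − mₖ₊₁²)/dₖ, aₖ₊₁ = ⌊(a₀+mₖ₊₁)/dₖ₊₁⌋:
  k=1: m=43, d=65, a=1
  k=2: m=22, d=22, a=2
  k=3: m=22, d=65, a=1
  k=4: m=43, d=1, a=86
d=1 and a=2a₀=86 at k=4, so the next step gives (m, d) = (43, 65) again — its k=1 value — and the period has length 4.

[43; 1, 2, 1, 86]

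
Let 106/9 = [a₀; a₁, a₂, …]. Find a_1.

1

106 = 11·9 + 7   →  a_0 = 11
9 = 1·7 + 2   →  a_1 = 1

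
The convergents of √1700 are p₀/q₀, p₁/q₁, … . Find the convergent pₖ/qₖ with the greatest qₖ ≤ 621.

√1700 = [41; 4, 3, 20, 3, 4, 82, …] (period length 6).
Convergents:
  p_0/q_0 = 41/1
  p_1/q_1 = 165/4
  p_2/q_2 = 536/13
  p_3/q_3 = 10885/264
  p_4/q_4 = 33191/805
q_3 = 264 ≤ 621 < 805 = q_4, so the answer is 10885/264.

10885/264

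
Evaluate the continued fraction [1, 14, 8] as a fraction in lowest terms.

121/113

Using pₖ = aₖpₖ₋₁ + pₖ₋₂ and qₖ = aₖqₖ₋₁ + qₖ₋₂:
  k=0: a=1, p=1, q=1
  k=1: a=14, p=15, q=14
  k=2: a=8, p=121, q=113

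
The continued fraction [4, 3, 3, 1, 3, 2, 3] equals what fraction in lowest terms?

Fold from the inside: start with 3/1.
  2 + 1/3 = 7/3
  3 + 3/7 = 24/7
  1 + 7/24 = 31/24
  3 + 24/31 = 117/31
  3 + 31/117 = 382/117
  4 + 117/382 = 1645/382

1645/382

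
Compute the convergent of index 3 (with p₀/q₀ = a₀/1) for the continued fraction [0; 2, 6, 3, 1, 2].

19/41

Using pₖ = aₖpₖ₋₁ + pₖ₋₂, qₖ = aₖqₖ₋₁ + qₖ₋₂ (with p₋₁=1, p₋₂=0, q₋₁=0, q₋₂=1):
  k=0: a=0, p=0, q=1
  k=1: a=2, p=1, q=2
  k=2: a=6, p=6, q=13
  k=3: a=3, p=19, q=41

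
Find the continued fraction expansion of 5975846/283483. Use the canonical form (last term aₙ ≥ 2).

5975846 = 21·283483 + 22703
283483 = 12·22703 + 11047
22703 = 2·11047 + 609
11047 = 18·609 + 85
609 = 7·85 + 14
85 = 6·14 + 1
14 = 14·1 + 0  (stop)
So 5975846/283483 = [21; 12, 2, 18, 7, 6, 14].

[21; 12, 2, 18, 7, 6, 14]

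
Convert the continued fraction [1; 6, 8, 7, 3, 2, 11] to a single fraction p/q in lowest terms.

33791/29047

Using pₖ = aₖpₖ₋₁ + pₖ₋₂ and qₖ = aₖqₖ₋₁ + qₖ₋₂:
  k=0: a=1, p=1, q=1
  k=1: a=6, p=7, q=6
  k=2: a=8, p=57, q=49
  k=3: a=7, p=406, q=349
  k=4: a=3, p=1275, q=1096
  k=5: a=2, p=2956, q=2541
  k=6: a=11, p=33791, q=29047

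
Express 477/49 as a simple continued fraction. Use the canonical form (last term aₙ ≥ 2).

[9; 1, 2, 1, 3, 3]

477 = 9*49 + 36
49 = 1*36 + 13
36 = 2*13 + 10
13 = 1*10 + 3
10 = 3*3 + 1
3 = 3*1 + 0  (stop)
So 477/49 = [9; 1, 2, 1, 3, 3].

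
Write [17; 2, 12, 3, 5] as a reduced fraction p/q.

Fold from the inside: start with 5/1.
  3 + 1/5 = 16/5
  12 + 5/16 = 197/16
  2 + 16/197 = 410/197
  17 + 197/410 = 7167/410

7167/410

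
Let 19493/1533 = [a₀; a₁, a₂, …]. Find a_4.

19493 = 12·1533 + 1097   →  a_0 = 12
1533 = 1·1097 + 436   →  a_1 = 1
1097 = 2·436 + 225   →  a_2 = 2
436 = 1·225 + 211   →  a_3 = 1
225 = 1·211 + 14   →  a_4 = 1

1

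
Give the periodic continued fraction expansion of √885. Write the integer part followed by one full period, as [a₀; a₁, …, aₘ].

[29; 1, 2, 1, 58]

a₀ = ⌊√885⌋ = 29.
With m₀=0, d₀=1 and mₖ₊₁ = dₖaₖ − mₖ, dₖ₊₁ = (n − mₖ₊₁²)/dₖ, aₖ₊₁ = ⌊(a₀+mₖ₊₁)/dₖ₊₁⌋:
  k=1: m=29, d=44, a=1
  k=2: m=15, d=15, a=2
  k=3: m=15, d=44, a=1
  k=4: m=29, d=1, a=58
d=1 and a=2a₀=58 at k=4, so the next step gives (m, d) = (29, 44) again — its k=1 value — and the period has length 4.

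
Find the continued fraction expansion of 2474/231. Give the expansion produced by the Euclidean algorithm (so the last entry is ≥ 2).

[10; 1, 2, 2, 4, 3, 2]

2474 = 10×231 + 164
231 = 1×164 + 67
164 = 2×67 + 30
67 = 2×30 + 7
30 = 4×7 + 2
7 = 3×2 + 1
2 = 2×1 + 0  (stop)
So 2474/231 = [10; 1, 2, 2, 4, 3, 2].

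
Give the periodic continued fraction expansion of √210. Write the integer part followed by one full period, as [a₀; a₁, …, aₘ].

[14; 2, 28]

a₀ = ⌊√210⌋ = 14.
With m₀=0, d₀=1 and mₖ₊₁ = dₖaₖ − mₖ, dₖ₊₁ = (n − mₖ₊₁²)/dₖ, aₖ₊₁ = ⌊(a₀+mₖ₊₁)/dₖ₊₁⌋:
  k=1: m=14, d=14, a=2
  k=2: m=14, d=1, a=28
d=1 and a=2a₀=28 at k=2, so the next step gives (m, d) = (14, 14) again — its k=1 value — and the period has length 2.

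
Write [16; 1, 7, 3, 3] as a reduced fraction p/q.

1401/83

Using pₖ = aₖpₖ₋₁ + pₖ₋₂ and qₖ = aₖqₖ₋₁ + qₖ₋₂:
  k=0: a=16, p=16, q=1
  k=1: a=1, p=17, q=1
  k=2: a=7, p=135, q=8
  k=3: a=3, p=422, q=25
  k=4: a=3, p=1401, q=83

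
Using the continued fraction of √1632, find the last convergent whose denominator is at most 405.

8120/201

√1632 = [40; 2, 1, 1, 19, 1, 1, 2, 80, …] (period length 8).
Convergents:
  p_0/q_0 = 40/1
  p_1/q_1 = 81/2
  p_2/q_2 = 121/3
  p_3/q_3 = 202/5
  p_4/q_4 = 3959/98
  p_5/q_5 = 4161/103
  p_6/q_6 = 8120/201
  p_7/q_7 = 20401/505
q_6 = 201 ≤ 405 < 505 = q_7, so the answer is 8120/201.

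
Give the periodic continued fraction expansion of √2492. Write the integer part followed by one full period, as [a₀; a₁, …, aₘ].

a₀ = ⌊√2492⌋ = 49.
With m₀=0, d₀=1 and mₖ₊₁ = dₖaₖ − mₖ, dₖ₊₁ = (n − mₖ₊₁²)/dₖ, aₖ₊₁ = ⌊(a₀+mₖ₊₁)/dₖ₊₁⌋:
  k=1: m=49, d=91, a=1
  k=2: m=42, d=8, a=11
  k=3: m=46, d=47, a=2
  k=4: m=48, d=4, a=24
  k=5: m=48, d=47, a=2
  k=6: m=46, d=8, a=11
  k=7: m=42, d=91, a=1
  k=8: m=49, d=1, a=98
d=1 and a=2a₀=98 at k=8, so the next step gives (m, d) = (49, 91) again — its k=1 value — and the period has length 8.

[49; 1, 11, 2, 24, 2, 11, 1, 98]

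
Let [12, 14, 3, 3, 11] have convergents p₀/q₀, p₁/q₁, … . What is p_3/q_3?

Using pₖ = aₖpₖ₋₁ + pₖ₋₂, qₖ = aₖqₖ₋₁ + qₖ₋₂ (with p₋₁=1, p₋₂=0, q₋₁=0, q₋₂=1):
  k=0: a=12, p=12, q=1
  k=1: a=14, p=169, q=14
  k=2: a=3, p=519, q=43
  k=3: a=3, p=1726, q=143

1726/143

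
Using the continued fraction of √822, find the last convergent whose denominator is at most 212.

4960/173

√822 = [28; 1, 2, 28, 2, 1, 56, …] (period length 6).
Convergents:
  p_0/q_0 = 28/1
  p_1/q_1 = 29/1
  p_2/q_2 = 86/3
  p_3/q_3 = 2437/85
  p_4/q_4 = 4960/173
  p_5/q_5 = 7397/258
q_4 = 173 ≤ 212 < 258 = q_5, so the answer is 4960/173.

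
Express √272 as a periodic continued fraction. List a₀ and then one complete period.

a₀ = ⌊√272⌋ = 16.
With m₀=0, d₀=1 and mₖ₊₁ = dₖaₖ − mₖ, dₖ₊₁ = (n − mₖ₊₁²)/dₖ, aₖ₊₁ = ⌊(a₀+mₖ₊₁)/dₖ₊₁⌋:
  k=1: m=16, d=16, a=2
  k=2: m=16, d=1, a=32
d=1 and a=2a₀=32 at k=2, so the next step gives (m, d) = (16, 16) again — its k=1 value — and the period has length 2.

[16; 2, 32]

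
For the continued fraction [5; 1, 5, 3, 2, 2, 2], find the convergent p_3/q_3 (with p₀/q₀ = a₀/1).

Using pₖ = aₖpₖ₋₁ + pₖ₋₂, qₖ = aₖqₖ₋₁ + qₖ₋₂ (with p₋₁=1, p₋₂=0, q₋₁=0, q₋₂=1):
  k=0: a=5, p=5, q=1
  k=1: a=1, p=6, q=1
  k=2: a=5, p=35, q=6
  k=3: a=3, p=111, q=19

111/19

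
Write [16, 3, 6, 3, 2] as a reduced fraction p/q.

Using pₖ = aₖpₖ₋₁ + pₖ₋₂ and qₖ = aₖqₖ₋₁ + qₖ₋₂:
  k=0: a=16, p=16, q=1
  k=1: a=3, p=49, q=3
  k=2: a=6, p=310, q=19
  k=3: a=3, p=979, q=60
  k=4: a=2, p=2268, q=139

2268/139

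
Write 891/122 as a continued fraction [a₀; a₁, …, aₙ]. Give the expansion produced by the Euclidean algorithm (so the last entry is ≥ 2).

891 = 7×122 + 37
122 = 3×37 + 11
37 = 3×11 + 4
11 = 2×4 + 3
4 = 1×3 + 1
3 = 3×1 + 0  (stop)
So 891/122 = [7; 3, 3, 2, 1, 3].

[7; 3, 3, 2, 1, 3]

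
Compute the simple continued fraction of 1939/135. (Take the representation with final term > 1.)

1939 = 14×135 + 49
135 = 2×49 + 37
49 = 1×37 + 12
37 = 3×12 + 1
12 = 12×1 + 0  (stop)
So 1939/135 = [14; 2, 1, 3, 12].

[14; 2, 1, 3, 12]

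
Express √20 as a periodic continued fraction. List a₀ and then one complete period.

[4; 2, 8]

a₀ = ⌊√20⌋ = 4.
With m₀=0, d₀=1 and mₖ₊₁ = dₖaₖ − mₖ, dₖ₊₁ = (n − mₖ₊₁²)/dₖ, aₖ₊₁ = ⌊(a₀+mₖ₊₁)/dₖ₊₁⌋:
  k=1: m=4, d=4, a=2
  k=2: m=4, d=1, a=8
d=1 and a=2a₀=8 at k=2, so the next step gives (m, d) = (4, 4) again — its k=1 value — and the period has length 2.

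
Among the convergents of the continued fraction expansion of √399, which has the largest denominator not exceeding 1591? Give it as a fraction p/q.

31141/1559

√399 = [19; 1, 38, …] (period length 2).
Convergents:
  p_0/q_0 = 19/1
  p_1/q_1 = 20/1
  p_2/q_2 = 779/39
  p_3/q_3 = 799/40
  p_4/q_4 = 31141/1559
  p_5/q_5 = 31940/1599
q_4 = 1559 ≤ 1591 < 1599 = q_5, so the answer is 31141/1559.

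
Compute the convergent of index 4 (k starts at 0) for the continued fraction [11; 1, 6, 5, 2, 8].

Using pₖ = aₖpₖ₋₁ + pₖ₋₂, qₖ = aₖqₖ₋₁ + qₖ₋₂ (with p₋₁=1, p₋₂=0, q₋₁=0, q₋₂=1):
  k=0: a=11, p=11, q=1
  k=1: a=1, p=12, q=1
  k=2: a=6, p=83, q=7
  k=3: a=5, p=427, q=36
  k=4: a=2, p=937, q=79

937/79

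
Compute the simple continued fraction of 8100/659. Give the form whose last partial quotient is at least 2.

8100 = 12·659 + 192
659 = 3·192 + 83
192 = 2·83 + 26
83 = 3·26 + 5
26 = 5·5 + 1
5 = 5·1 + 0  (stop)
So 8100/659 = [12; 3, 2, 3, 5, 5].

[12; 3, 2, 3, 5, 5]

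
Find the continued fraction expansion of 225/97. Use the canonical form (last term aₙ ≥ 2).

[2; 3, 7, 1, 3]

225 = 2×97 + 31
97 = 3×31 + 4
31 = 7×4 + 3
4 = 1×3 + 1
3 = 3×1 + 0  (stop)
So 225/97 = [2; 3, 7, 1, 3].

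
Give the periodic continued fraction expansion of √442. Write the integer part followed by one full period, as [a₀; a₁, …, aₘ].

[21; 42]

a₀ = ⌊√442⌋ = 21.
With m₀=0, d₀=1 and mₖ₊₁ = dₖaₖ − mₖ, dₖ₊₁ = (n − mₖ₊₁²)/dₖ, aₖ₊₁ = ⌊(a₀+mₖ₊₁)/dₖ₊₁⌋:
  k=1: m=21, d=1, a=42
d=1 and a=2a₀=42 at k=1, so the next step gives (m, d) = (21, 1) again — its k=1 value — and the period has length 1.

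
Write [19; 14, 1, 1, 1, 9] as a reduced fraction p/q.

8104/425

Fold from the inside: start with 9/1.
  1 + 1/9 = 10/9
  1 + 9/10 = 19/10
  1 + 10/19 = 29/19
  14 + 19/29 = 425/29
  19 + 29/425 = 8104/425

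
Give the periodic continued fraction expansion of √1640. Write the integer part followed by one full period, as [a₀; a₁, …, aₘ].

a₀ = ⌊√1640⌋ = 40.
With m₀=0, d₀=1 and mₖ₊₁ = dₖaₖ − mₖ, dₖ₊₁ = (n − mₖ₊₁²)/dₖ, aₖ₊₁ = ⌊(a₀+mₖ₊₁)/dₖ₊₁⌋:
  k=1: m=40, d=40, a=2
  k=2: m=40, d=1, a=80
d=1 and a=2a₀=80 at k=2, so the next step gives (m, d) = (40, 40) again — its k=1 value — and the period has length 2.

[40; 2, 80]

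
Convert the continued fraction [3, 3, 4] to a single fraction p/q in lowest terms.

43/13

Using pₖ = aₖpₖ₋₁ + pₖ₋₂ and qₖ = aₖqₖ₋₁ + qₖ₋₂:
  k=0: a=3, p=3, q=1
  k=1: a=3, p=10, q=3
  k=2: a=4, p=43, q=13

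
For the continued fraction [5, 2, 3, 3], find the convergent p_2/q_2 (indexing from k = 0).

38/7

Using pₖ = aₖpₖ₋₁ + pₖ₋₂, qₖ = aₖqₖ₋₁ + qₖ₋₂ (with p₋₁=1, p₋₂=0, q₋₁=0, q₋₂=1):
  k=0: a=5, p=5, q=1
  k=1: a=2, p=11, q=2
  k=2: a=3, p=38, q=7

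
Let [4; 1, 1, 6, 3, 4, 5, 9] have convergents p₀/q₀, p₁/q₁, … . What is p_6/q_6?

Using pₖ = aₖpₖ₋₁ + pₖ₋₂, qₖ = aₖqₖ₋₁ + qₖ₋₂ (with p₋₁=1, p₋₂=0, q₋₁=0, q₋₂=1):
  k=0: a=4, p=4, q=1
  k=1: a=1, p=5, q=1
  k=2: a=1, p=9, q=2
  k=3: a=6, p=59, q=13
  k=4: a=3, p=186, q=41
  k=5: a=4, p=803, q=177
  k=6: a=5, p=4201, q=926

4201/926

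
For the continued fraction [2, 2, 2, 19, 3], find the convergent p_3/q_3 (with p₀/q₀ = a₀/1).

233/97

Using pₖ = aₖpₖ₋₁ + pₖ₋₂, qₖ = aₖqₖ₋₁ + qₖ₋₂ (with p₋₁=1, p₋₂=0, q₋₁=0, q₋₂=1):
  k=0: a=2, p=2, q=1
  k=1: a=2, p=5, q=2
  k=2: a=2, p=12, q=5
  k=3: a=19, p=233, q=97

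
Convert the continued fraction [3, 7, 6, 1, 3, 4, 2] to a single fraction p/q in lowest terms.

Fold from the inside: start with 2/1.
  4 + 1/2 = 9/2
  3 + 2/9 = 29/9
  1 + 9/29 = 38/29
  6 + 29/38 = 257/38
  7 + 38/257 = 1837/257
  3 + 257/1837 = 5768/1837

5768/1837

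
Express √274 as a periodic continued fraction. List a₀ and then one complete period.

[16; 1, 1, 4, 4, 1, 1, 32]

a₀ = ⌊√274⌋ = 16.
With m₀=0, d₀=1 and mₖ₊₁ = dₖaₖ − mₖ, dₖ₊₁ = (n − mₖ₊₁²)/dₖ, aₖ₊₁ = ⌊(a₀+mₖ₊₁)/dₖ₊₁⌋:
  k=1: m=16, d=18, a=1
  k=2: m=2, d=15, a=1
  k=3: m=13, d=7, a=4
  k=4: m=15, d=7, a=4
  k=5: m=13, d=15, a=1
  k=6: m=2, d=18, a=1
  k=7: m=16, d=1, a=32
d=1 and a=2a₀=32 at k=7, so the next step gives (m, d) = (16, 18) again — its k=1 value — and the period has length 7.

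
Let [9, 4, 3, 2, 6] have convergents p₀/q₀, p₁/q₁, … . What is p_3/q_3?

Using pₖ = aₖpₖ₋₁ + pₖ₋₂, qₖ = aₖqₖ₋₁ + qₖ₋₂ (with p₋₁=1, p₋₂=0, q₋₁=0, q₋₂=1):
  k=0: a=9, p=9, q=1
  k=1: a=4, p=37, q=4
  k=2: a=3, p=120, q=13
  k=3: a=2, p=277, q=30

277/30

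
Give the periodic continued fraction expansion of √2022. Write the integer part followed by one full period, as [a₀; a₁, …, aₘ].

[44; 1, 28, 1, 88]

a₀ = ⌊√2022⌋ = 44.
With m₀=0, d₀=1 and mₖ₊₁ = dₖaₖ − mₖ, dₖ₊₁ = (n − mₖ₊₁²)/dₖ, aₖ₊₁ = ⌊(a₀+mₖ₊₁)/dₖ₊₁⌋:
  k=1: m=44, d=86, a=1
  k=2: m=42, d=3, a=28
  k=3: m=42, d=86, a=1
  k=4: m=44, d=1, a=88
d=1 and a=2a₀=88 at k=4, so the next step gives (m, d) = (44, 86) again — its k=1 value — and the period has length 4.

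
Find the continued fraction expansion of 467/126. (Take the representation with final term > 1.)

[3; 1, 2, 2, 2, 7]

467 = 3*126 + 89
126 = 1*89 + 37
89 = 2*37 + 15
37 = 2*15 + 7
15 = 2*7 + 1
7 = 7*1 + 0  (stop)
So 467/126 = [3; 1, 2, 2, 2, 7].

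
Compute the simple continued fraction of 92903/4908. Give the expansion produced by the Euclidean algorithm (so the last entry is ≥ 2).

92903 = 18*4908 + 4559
4908 = 1*4559 + 349
4559 = 13*349 + 22
349 = 15*22 + 19
22 = 1*19 + 3
19 = 6*3 + 1
3 = 3*1 + 0  (stop)
So 92903/4908 = [18; 1, 13, 15, 1, 6, 3].

[18; 1, 13, 15, 1, 6, 3]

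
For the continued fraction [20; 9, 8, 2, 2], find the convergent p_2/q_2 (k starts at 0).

1468/73

Using pₖ = aₖpₖ₋₁ + pₖ₋₂, qₖ = aₖqₖ₋₁ + qₖ₋₂ (with p₋₁=1, p₋₂=0, q₋₁=0, q₋₂=1):
  k=0: a=20, p=20, q=1
  k=1: a=9, p=181, q=9
  k=2: a=8, p=1468, q=73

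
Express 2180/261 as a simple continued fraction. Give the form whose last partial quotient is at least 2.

[8; 2, 1, 5, 7, 2]

2180 = 8×261 + 92
261 = 2×92 + 77
92 = 1×77 + 15
77 = 5×15 + 2
15 = 7×2 + 1
2 = 2×1 + 0  (stop)
So 2180/261 = [8; 2, 1, 5, 7, 2].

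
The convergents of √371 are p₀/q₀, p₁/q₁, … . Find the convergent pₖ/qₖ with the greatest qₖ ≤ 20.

366/19

√371 = [19; 3, 1, 4, 1, 3, 38, …] (period length 6).
Convergents:
  p_0/q_0 = 19/1
  p_1/q_1 = 58/3
  p_2/q_2 = 77/4
  p_3/q_3 = 366/19
  p_4/q_4 = 443/23
q_3 = 19 ≤ 20 < 23 = q_4, so the answer is 366/19.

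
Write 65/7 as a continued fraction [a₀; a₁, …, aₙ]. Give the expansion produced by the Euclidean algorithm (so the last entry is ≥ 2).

[9; 3, 2]

65 = 9*7 + 2
7 = 3*2 + 1
2 = 2*1 + 0  (stop)
So 65/7 = [9; 3, 2].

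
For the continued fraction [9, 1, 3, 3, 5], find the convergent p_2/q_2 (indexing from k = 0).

Using pₖ = aₖpₖ₋₁ + pₖ₋₂, qₖ = aₖqₖ₋₁ + qₖ₋₂ (with p₋₁=1, p₋₂=0, q₋₁=0, q₋₂=1):
  k=0: a=9, p=9, q=1
  k=1: a=1, p=10, q=1
  k=2: a=3, p=39, q=4

39/4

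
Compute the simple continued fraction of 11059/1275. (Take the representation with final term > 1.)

[8; 1, 2, 15, 2, 2, 5]

11059 = 8×1275 + 859
1275 = 1×859 + 416
859 = 2×416 + 27
416 = 15×27 + 11
27 = 2×11 + 5
11 = 2×5 + 1
5 = 5×1 + 0  (stop)
So 11059/1275 = [8; 1, 2, 15, 2, 2, 5].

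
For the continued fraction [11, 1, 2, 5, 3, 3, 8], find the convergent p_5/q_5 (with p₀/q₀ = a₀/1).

Using pₖ = aₖpₖ₋₁ + pₖ₋₂, qₖ = aₖqₖ₋₁ + qₖ₋₂ (with p₋₁=1, p₋₂=0, q₋₁=0, q₋₂=1):
  k=0: a=11, p=11, q=1
  k=1: a=1, p=12, q=1
  k=2: a=2, p=35, q=3
  k=3: a=5, p=187, q=16
  k=4: a=3, p=596, q=51
  k=5: a=3, p=1975, q=169

1975/169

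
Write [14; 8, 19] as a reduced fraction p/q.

2161/153

Fold from the inside: start with 19/1.
  8 + 1/19 = 153/19
  14 + 19/153 = 2161/153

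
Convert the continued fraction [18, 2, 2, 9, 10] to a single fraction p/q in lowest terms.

Fold from the inside: start with 10/1.
  9 + 1/10 = 91/10
  2 + 10/91 = 192/91
  2 + 91/192 = 475/192
  18 + 192/475 = 8742/475

8742/475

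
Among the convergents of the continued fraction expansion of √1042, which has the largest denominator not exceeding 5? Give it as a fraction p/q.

129/4

√1042 = [32; 3, 1, 1, 3, 64, …] (period length 5).
Convergents:
  p_0/q_0 = 32/1
  p_1/q_1 = 97/3
  p_2/q_2 = 129/4
  p_3/q_3 = 226/7
q_2 = 4 ≤ 5 < 7 = q_3, so the answer is 129/4.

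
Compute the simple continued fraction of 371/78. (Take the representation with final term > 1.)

371 = 4*78 + 59
78 = 1*59 + 19
59 = 3*19 + 2
19 = 9*2 + 1
2 = 2*1 + 0  (stop)
So 371/78 = [4; 1, 3, 9, 2].

[4; 1, 3, 9, 2]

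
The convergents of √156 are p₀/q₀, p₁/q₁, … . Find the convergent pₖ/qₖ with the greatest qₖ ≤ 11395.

√156 = [12; 2, 24, …] (period length 2).
Convergents:
  p_0/q_0 = 12/1
  p_1/q_1 = 25/2
  p_2/q_2 = 612/49
  p_3/q_3 = 1249/100
  p_4/q_4 = 30588/2449
  p_5/q_5 = 62425/4998
  p_6/q_6 = 1528788/122401
q_5 = 4998 ≤ 11395 < 122401 = q_6, so the answer is 62425/4998.

62425/4998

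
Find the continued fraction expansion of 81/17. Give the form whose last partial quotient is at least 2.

81 = 4*17 + 13
17 = 1*13 + 4
13 = 3*4 + 1
4 = 4*1 + 0  (stop)
So 81/17 = [4; 1, 3, 4].

[4; 1, 3, 4]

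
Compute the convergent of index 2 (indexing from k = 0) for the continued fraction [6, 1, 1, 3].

Using pₖ = aₖpₖ₋₁ + pₖ₋₂, qₖ = aₖqₖ₋₁ + qₖ₋₂ (with p₋₁=1, p₋₂=0, q₋₁=0, q₋₂=1):
  k=0: a=6, p=6, q=1
  k=1: a=1, p=7, q=1
  k=2: a=1, p=13, q=2

13/2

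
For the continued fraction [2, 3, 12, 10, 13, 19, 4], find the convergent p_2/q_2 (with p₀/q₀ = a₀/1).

86/37

Using pₖ = aₖpₖ₋₁ + pₖ₋₂, qₖ = aₖqₖ₋₁ + qₖ₋₂ (with p₋₁=1, p₋₂=0, q₋₁=0, q₋₂=1):
  k=0: a=2, p=2, q=1
  k=1: a=3, p=7, q=3
  k=2: a=12, p=86, q=37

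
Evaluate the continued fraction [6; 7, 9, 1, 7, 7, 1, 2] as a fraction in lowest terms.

Fold from the inside: start with 2/1.
  1 + 1/2 = 3/2
  7 + 2/3 = 23/3
  7 + 3/23 = 164/23
  1 + 23/164 = 187/164
  9 + 164/187 = 1847/187
  7 + 187/1847 = 13116/1847
  6 + 1847/13116 = 80543/13116

80543/13116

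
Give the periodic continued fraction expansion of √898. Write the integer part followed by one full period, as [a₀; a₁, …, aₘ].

a₀ = ⌊√898⌋ = 29.

[29; 1, 28, 1, 58]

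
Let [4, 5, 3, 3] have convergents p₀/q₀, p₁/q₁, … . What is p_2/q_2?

Using pₖ = aₖpₖ₋₁ + pₖ₋₂, qₖ = aₖqₖ₋₁ + qₖ₋₂ (with p₋₁=1, p₋₂=0, q₋₁=0, q₋₂=1):
  k=0: a=4, p=4, q=1
  k=1: a=5, p=21, q=5
  k=2: a=3, p=67, q=16

67/16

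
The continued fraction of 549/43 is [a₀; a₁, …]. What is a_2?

549 = 12·43 + 33   →  a_0 = 12
43 = 1·33 + 10   →  a_1 = 1
33 = 3·10 + 3   →  a_2 = 3

3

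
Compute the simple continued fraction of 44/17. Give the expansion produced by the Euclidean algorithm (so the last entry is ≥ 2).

44 = 2·17 + 10
17 = 1·10 + 7
10 = 1·7 + 3
7 = 2·3 + 1
3 = 3·1 + 0  (stop)
So 44/17 = [2; 1, 1, 2, 3].

[2; 1, 1, 2, 3]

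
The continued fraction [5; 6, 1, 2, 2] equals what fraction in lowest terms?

242/47

Using pₖ = aₖpₖ₋₁ + pₖ₋₂ and qₖ = aₖqₖ₋₁ + qₖ₋₂:
  k=0: a=5, p=5, q=1
  k=1: a=6, p=31, q=6
  k=2: a=1, p=36, q=7
  k=3: a=2, p=103, q=20
  k=4: a=2, p=242, q=47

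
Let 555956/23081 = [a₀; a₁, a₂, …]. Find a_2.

2

555956 = 24·23081 + 2012   →  a_0 = 24
23081 = 11·2012 + 949   →  a_1 = 11
2012 = 2·949 + 114   →  a_2 = 2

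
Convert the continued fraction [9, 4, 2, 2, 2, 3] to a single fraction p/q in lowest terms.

1670/181

Fold from the inside: start with 3/1.
  2 + 1/3 = 7/3
  2 + 3/7 = 17/7
  2 + 7/17 = 41/17
  4 + 17/41 = 181/41
  9 + 41/181 = 1670/181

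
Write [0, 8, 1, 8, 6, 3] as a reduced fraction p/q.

Using pₖ = aₖpₖ₋₁ + pₖ₋₂ and qₖ = aₖqₖ₋₁ + qₖ₋₂:
  k=0: a=0, p=0, q=1
  k=1: a=8, p=1, q=8
  k=2: a=1, p=1, q=9
  k=3: a=8, p=9, q=80
  k=4: a=6, p=55, q=489
  k=5: a=3, p=174, q=1547

174/1547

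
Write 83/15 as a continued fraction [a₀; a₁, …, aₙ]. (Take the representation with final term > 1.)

[5; 1, 1, 7]

83 = 5·15 + 8
15 = 1·8 + 7
8 = 1·7 + 1
7 = 7·1 + 0  (stop)
So 83/15 = [5; 1, 1, 7].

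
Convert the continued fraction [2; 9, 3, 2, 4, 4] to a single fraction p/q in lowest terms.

2565/1217

Using pₖ = aₖpₖ₋₁ + pₖ₋₂ and qₖ = aₖqₖ₋₁ + qₖ₋₂:
  k=0: a=2, p=2, q=1
  k=1: a=9, p=19, q=9
  k=2: a=3, p=59, q=28
  k=3: a=2, p=137, q=65
  k=4: a=4, p=607, q=288
  k=5: a=4, p=2565, q=1217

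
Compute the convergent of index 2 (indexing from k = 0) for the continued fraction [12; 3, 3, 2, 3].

Using pₖ = aₖpₖ₋₁ + pₖ₋₂, qₖ = aₖqₖ₋₁ + qₖ₋₂ (with p₋₁=1, p₋₂=0, q₋₁=0, q₋₂=1):
  k=0: a=12, p=12, q=1
  k=1: a=3, p=37, q=3
  k=2: a=3, p=123, q=10

123/10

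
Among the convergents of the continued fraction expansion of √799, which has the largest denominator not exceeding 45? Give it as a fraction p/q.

424/15

√799 = [28; 3, 1, 3, 56, …] (period length 4).
Convergents:
  p_0/q_0 = 28/1
  p_1/q_1 = 85/3
  p_2/q_2 = 113/4
  p_3/q_3 = 424/15
  p_4/q_4 = 23857/844
q_3 = 15 ≤ 45 < 844 = q_4, so the answer is 424/15.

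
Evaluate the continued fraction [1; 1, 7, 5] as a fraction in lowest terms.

77/41

Fold from the inside: start with 5/1.
  7 + 1/5 = 36/5
  1 + 5/36 = 41/36
  1 + 36/41 = 77/41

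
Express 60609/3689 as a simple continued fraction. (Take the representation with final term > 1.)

[16; 2, 3, 18, 1, 1, 6, 2]

60609 = 16*3689 + 1585
3689 = 2*1585 + 519
1585 = 3*519 + 28
519 = 18*28 + 15
28 = 1*15 + 13
15 = 1*13 + 2
13 = 6*2 + 1
2 = 2*1 + 0  (stop)
So 60609/3689 = [16; 2, 3, 18, 1, 1, 6, 2].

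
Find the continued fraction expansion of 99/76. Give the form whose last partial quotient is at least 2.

[1; 3, 3, 3, 2]

99 = 1·76 + 23
76 = 3·23 + 7
23 = 3·7 + 2
7 = 3·2 + 1
2 = 2·1 + 0  (stop)
So 99/76 = [1; 3, 3, 3, 2].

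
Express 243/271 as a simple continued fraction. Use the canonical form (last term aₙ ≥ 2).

243 = 0·271 + 243
271 = 1·243 + 28
243 = 8·28 + 19
28 = 1·19 + 9
19 = 2·9 + 1
9 = 9·1 + 0  (stop)
So 243/271 = [0; 1, 8, 1, 2, 9].

[0; 1, 8, 1, 2, 9]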